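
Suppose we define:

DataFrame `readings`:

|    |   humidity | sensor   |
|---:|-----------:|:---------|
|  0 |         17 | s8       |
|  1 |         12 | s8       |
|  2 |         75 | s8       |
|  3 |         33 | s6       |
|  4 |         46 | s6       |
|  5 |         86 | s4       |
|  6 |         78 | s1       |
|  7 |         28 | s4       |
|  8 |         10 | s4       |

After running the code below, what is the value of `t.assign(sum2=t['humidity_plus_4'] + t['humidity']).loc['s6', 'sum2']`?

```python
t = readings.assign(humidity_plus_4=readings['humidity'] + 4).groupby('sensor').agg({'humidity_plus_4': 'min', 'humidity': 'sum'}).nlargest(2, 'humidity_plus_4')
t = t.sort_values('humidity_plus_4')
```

add column humidity_plus_4 = readings['humidity'] + 4:
   humidity sensor  humidity_plus_4
0        17     s8               21
1        12     s8               16
2        75     s8               79
3        33     s6               37
4        46     s6               50
5        86     s4               90
6        78     s1               82
7        28     s4               32
8        10     s4               14
group by sensor: min(humidity_plus_4), sum(humidity):
        humidity_plus_4  humidity
sensor                           
s1                   82        78
s4                   14       124
s6                   37        79
s8                   16       104
take 2 rows with largest humidity_plus_4:
        humidity_plus_4  humidity
sensor                           
s1                   82        78
s6                   37        79
sort by humidity_plus_4:
        humidity_plus_4  humidity
sensor                           
s6                   37        79
s1                   82        78
add column sum2 = t['humidity_plus_4'] + t['humidity']:
        humidity_plus_4  humidity  sum2
sensor                                 
s6                   37        79   116
s1                   82        78   160
Then the value at row 's6', column 'sum2': 116

116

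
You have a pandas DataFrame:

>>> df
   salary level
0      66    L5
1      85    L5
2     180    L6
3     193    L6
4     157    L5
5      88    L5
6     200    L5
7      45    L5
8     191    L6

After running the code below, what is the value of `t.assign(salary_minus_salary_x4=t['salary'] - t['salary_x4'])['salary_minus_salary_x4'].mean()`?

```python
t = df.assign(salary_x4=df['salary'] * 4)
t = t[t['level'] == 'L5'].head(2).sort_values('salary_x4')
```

add column salary_x4 = df['salary'] * 4:
   salary level  salary_x4
0      66    L5        264
1      85    L5        340
2     180    L6        720
3     193    L6        772
4     157    L5        628
5      88    L5        352
6     200    L5        800
7      45    L5        180
8     191    L6        764
filter rows where level == 'L5':
   salary level  salary_x4
0      66    L5        264
1      85    L5        340
4     157    L5        628
5      88    L5        352
6     200    L5        800
7      45    L5        180
take first 2 rows:
   salary level  salary_x4
0      66    L5        264
1      85    L5        340
sort by salary_x4:
   salary level  salary_x4
0      66    L5        264
1      85    L5        340
add column salary_minus_salary_x4 = t['salary'] - t['salary_x4']:
   salary level  salary_x4  salary_minus_salary_x4
0      66    L5        264                    -198
1      85    L5        340                    -255
Hence -226.5.

-226.5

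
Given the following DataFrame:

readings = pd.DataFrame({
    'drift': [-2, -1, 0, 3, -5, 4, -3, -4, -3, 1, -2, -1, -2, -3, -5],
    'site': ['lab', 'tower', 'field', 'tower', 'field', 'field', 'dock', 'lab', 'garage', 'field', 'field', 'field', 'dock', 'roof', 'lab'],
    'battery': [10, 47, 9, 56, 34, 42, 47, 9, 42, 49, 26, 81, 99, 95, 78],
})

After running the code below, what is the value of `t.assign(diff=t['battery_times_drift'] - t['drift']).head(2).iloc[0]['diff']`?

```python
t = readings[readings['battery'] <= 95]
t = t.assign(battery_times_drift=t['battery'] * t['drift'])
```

-18

filter rows where battery <= 95:
    drift    site  battery
0      -2     lab       10
1      -1   tower       47
2       0   field        9
3       3   tower       56
4      -5   field       34
5       4   field       42
6      -3    dock       47
7      -4     lab        9
8      -3  garage       42
9       1   field       49
10     -2   field       26
11     -1   field       81
13     -3    roof       95
14     -5     lab       78
add column battery_times_drift = t['battery'] * t['drift']:
    drift    site  battery  battery_times_drift
0      -2     lab       10                  -20
1      -1   tower       47                  -47
2       0   field        9                    0
3       3   tower       56                  168
4      -5   field       34                 -170
5       4   field       42                  168
6      -3    dock       47                 -141
7      -4     lab        9                  -36
8      -3  garage       42                 -126
9       1   field       49                   49
10     -2   field       26                  -52
11     -1   field       81                  -81
13     -3    roof       95                 -285
14     -5     lab       78                 -390
add column diff = t['battery_times_drift'] - t['drift']:
    drift    site  battery  battery_times_drift  diff
0      -2     lab       10                  -20   -18
1      -1   tower       47                  -47   -46
2       0   field        9                    0     0
3       3   tower       56                  168   165
4      -5   field       34                 -170  -165
5       4   field       42                  168   164
6      -3    dock       47                 -141  -138
7      -4     lab        9                  -36   -32
8      -3  garage       42                 -126  -123
9       1   field       49                   49    48
10     -2   field       26                  -52   -50
11     -1   field       81                  -81   -80
13     -3    roof       95                 -285  -282
14     -5     lab       78                 -390  -385
take first 2 rows:
   drift   site  battery  battery_times_drift  diff
0     -2    lab       10                  -20   -18
1     -1  tower       47                  -47   -46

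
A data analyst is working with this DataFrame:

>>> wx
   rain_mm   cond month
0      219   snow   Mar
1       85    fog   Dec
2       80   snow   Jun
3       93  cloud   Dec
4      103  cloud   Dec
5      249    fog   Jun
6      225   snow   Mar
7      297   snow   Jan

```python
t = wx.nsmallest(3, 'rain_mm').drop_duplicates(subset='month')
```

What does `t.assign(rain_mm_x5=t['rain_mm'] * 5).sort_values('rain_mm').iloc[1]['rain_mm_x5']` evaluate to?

take 3 rows with smallest rain_mm:
   rain_mm   cond month
2       80   snow   Jun
1       85    fog   Dec
3       93  cloud   Dec
drop duplicate month (keep=first):
   rain_mm  cond month
2       80  snow   Jun
1       85   fog   Dec
add column rain_mm_x5 = t['rain_mm'] * 5:
   rain_mm  cond month  rain_mm_x5
2       80  snow   Jun         400
1       85   fog   Dec         425
sort by rain_mm:
   rain_mm  cond month  rain_mm_x5
2       80  snow   Jun         400
1       85   fog   Dec         425
Reading off the value at position 1, column 'rain_mm_x5', we get 425.

425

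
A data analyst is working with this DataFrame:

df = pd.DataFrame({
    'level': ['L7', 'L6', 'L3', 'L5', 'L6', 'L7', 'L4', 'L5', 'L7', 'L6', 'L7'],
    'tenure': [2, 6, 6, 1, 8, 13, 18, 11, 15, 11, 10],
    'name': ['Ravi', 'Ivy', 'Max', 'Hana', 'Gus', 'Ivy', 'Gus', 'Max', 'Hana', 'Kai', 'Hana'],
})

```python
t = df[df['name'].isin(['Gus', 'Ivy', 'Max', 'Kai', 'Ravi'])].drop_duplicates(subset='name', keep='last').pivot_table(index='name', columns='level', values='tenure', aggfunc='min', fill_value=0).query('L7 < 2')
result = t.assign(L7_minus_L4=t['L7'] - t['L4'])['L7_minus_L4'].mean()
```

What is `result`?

filter rows where name in ['Gus', 'Ivy', 'Max', 'Kai', 'Ravi']:
  level  tenure  name
0    L7       2  Ravi
1    L6       6   Ivy
2    L3       6   Max
4    L6       8   Gus
5    L7      13   Ivy
6    L4      18   Gus
7    L5      11   Max
9    L6      11   Kai
drop duplicate name (keep=last):
  level  tenure  name
0    L7       2  Ravi
5    L7      13   Ivy
6    L4      18   Gus
7    L5      11   Max
9    L6      11   Kai
pivot: rows=name, cols=level, min(tenure):
level  L4  L5  L6  L7
name                 
Gus    18   0   0   0
Ivy     0   0   0  13
Kai     0   0  11   0
Max     0  11   0   0
Ravi    0   0   0   2
filter rows where L7 < 2:
level  L4  L5  L6  L7
name                 
Gus    18   0   0   0
Kai     0   0  11   0
Max     0  11   0   0
add column L7_minus_L4 = t['L7'] - t['L4']:
level  L4  L5  L6  L7  L7_minus_L4
name                              
Gus    18   0   0   0          -18
Kai     0   0  11   0            0
Max     0  11   0   0            0
Reading off the mean of column 'L7_minus_L4', we get -6.0.

-6.0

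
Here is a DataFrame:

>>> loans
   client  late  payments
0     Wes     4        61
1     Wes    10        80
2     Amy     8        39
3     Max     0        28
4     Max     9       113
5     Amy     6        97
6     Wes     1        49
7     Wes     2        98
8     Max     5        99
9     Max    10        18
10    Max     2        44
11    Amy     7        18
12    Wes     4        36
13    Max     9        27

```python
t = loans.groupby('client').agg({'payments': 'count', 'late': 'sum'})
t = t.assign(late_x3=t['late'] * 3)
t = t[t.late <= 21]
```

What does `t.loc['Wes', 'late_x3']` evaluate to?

63

group by client: count(payments), sum(late):
        payments  late
client                
Amy            3    21
Max            6    35
Wes            5    21
add column late_x3 = t['late'] * 3:
        payments  late  late_x3
client                         
Amy            3    21       63
Max            6    35      105
Wes            5    21       63
filter rows where late <= 21:
        payments  late  late_x3
client                         
Amy            3    21       63
Wes            5    21       63
The value at row 'Wes', column 'late_x3' is 63.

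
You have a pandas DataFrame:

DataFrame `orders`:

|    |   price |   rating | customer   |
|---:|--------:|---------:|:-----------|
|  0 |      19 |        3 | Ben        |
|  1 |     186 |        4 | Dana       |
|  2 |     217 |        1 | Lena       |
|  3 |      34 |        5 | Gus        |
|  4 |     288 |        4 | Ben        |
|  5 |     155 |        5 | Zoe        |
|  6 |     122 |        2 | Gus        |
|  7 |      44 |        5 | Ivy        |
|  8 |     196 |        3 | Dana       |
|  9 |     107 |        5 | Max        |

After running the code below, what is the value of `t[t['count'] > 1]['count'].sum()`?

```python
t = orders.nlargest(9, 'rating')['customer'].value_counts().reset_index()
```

6

take 9 rows with largest rating:
   price  rating customer
3     34       5      Gus
5    155       5      Zoe
7     44       5      Ivy
9    107       5      Max
1    186       4     Dana
4    288       4      Ben
0     19       3      Ben
8    196       3     Dana
6    122       2      Gus
value_counts of customer:
customer
Gus     2
Dana    2
Ben     2
Zoe     1
Ivy     1
Max     1
Name: count, dtype: int64
reset_index():
  customer  count
0      Gus      2
1     Dana      2
2      Ben      2
3      Zoe      1
4      Ivy      1
5      Max      1
filter rows where count > 1:
  customer  count
0      Gus      2
1     Dana      2
2      Ben      2
Then the sum of column 'count': 6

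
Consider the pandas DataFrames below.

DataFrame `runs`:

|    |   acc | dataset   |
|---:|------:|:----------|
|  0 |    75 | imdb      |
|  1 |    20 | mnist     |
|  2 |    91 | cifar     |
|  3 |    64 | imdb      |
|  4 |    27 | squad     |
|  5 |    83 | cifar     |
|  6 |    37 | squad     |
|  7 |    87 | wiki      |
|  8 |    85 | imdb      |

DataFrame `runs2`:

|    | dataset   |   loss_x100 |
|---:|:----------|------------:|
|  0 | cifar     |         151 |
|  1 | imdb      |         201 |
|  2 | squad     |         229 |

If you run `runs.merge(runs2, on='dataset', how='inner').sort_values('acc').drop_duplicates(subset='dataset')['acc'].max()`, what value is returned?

83

merge on 'dataset' (how='inner') → 7 rows:
   acc dataset  loss_x100
0   75    imdb        201
1   91   cifar        151
2   64    imdb        201
3   27   squad        229
4   83   cifar        151
5   37   squad        229
6   85    imdb        201
sort by acc:
   acc dataset  loss_x100
3   27   squad        229
5   37   squad        229
2   64    imdb        201
0   75    imdb        201
4   83   cifar        151
6   85    imdb        201
1   91   cifar        151
drop duplicate dataset (keep=first):
   acc dataset  loss_x100
3   27   squad        229
2   64    imdb        201
4   83   cifar        151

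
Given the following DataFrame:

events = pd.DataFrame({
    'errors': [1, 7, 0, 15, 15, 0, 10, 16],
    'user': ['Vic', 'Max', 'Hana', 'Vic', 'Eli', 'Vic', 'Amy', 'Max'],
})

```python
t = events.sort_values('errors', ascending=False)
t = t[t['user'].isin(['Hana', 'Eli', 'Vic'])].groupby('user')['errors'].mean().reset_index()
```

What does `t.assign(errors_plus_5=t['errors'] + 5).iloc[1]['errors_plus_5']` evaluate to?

5.0

sort by errors descending:
   errors  user
7      16   Max
3      15   Vic
4      15   Eli
6      10   Amy
1       7   Max
0       1   Vic
2       0  Hana
5       0   Vic
filter rows where user in ['Hana', 'Eli', 'Vic']:
   errors  user
3      15   Vic
4      15   Eli
0       1   Vic
2       0  Hana
5       0   Vic
group by user, mean of errors:
user
Eli     15.000000
Hana     0.000000
Vic      5.333333
Name: errors, dtype: float64
reset_index():
   user     errors
0   Eli  15.000000
1  Hana   0.000000
2   Vic   5.333333
add column errors_plus_5 = t['errors'] + 5:
   user     errors  errors_plus_5
0   Eli  15.000000      20.000000
1  Hana   0.000000       5.000000
2   Vic   5.333333      10.333333
Reading off the value at position 1, column 'errors_plus_5', we get 5.0.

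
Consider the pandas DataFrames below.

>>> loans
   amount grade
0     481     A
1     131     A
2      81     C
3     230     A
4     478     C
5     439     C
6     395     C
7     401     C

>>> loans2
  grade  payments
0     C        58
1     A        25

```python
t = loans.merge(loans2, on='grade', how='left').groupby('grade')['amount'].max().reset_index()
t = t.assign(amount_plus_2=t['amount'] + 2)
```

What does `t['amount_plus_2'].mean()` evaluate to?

481.5

merge on 'grade' (how='left') → 8 rows:
   amount grade  payments
0     481     A        25
1     131     A        25
2      81     C        58
3     230     A        25
4     478     C        58
5     439     C        58
6     395     C        58
7     401     C        58
group by grade, max of amount:
grade
A    481
C    478
Name: amount, dtype: int64
reset_index():
  grade  amount
0     A     481
1     C     478
add column amount_plus_2 = t['amount'] + 2:
  grade  amount  amount_plus_2
0     A     481            483
1     C     478            480
So mean() = 481.5.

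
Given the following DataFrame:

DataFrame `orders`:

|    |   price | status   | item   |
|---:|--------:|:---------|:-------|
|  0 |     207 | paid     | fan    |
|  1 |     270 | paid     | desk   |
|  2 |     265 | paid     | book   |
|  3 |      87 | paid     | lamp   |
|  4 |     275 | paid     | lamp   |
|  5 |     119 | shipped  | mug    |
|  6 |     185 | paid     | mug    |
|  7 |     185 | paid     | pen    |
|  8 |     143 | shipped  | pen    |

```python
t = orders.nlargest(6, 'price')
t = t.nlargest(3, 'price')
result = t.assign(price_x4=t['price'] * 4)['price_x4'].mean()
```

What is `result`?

1080.0

take 6 rows with largest price:
   price status  item
4    275   paid  lamp
1    270   paid  desk
2    265   paid  book
0    207   paid   fan
6    185   paid   mug
7    185   paid   pen
take 3 rows with largest price:
   price status  item
4    275   paid  lamp
1    270   paid  desk
2    265   paid  book
add column price_x4 = t['price'] * 4:
   price status  item  price_x4
4    275   paid  lamp      1100
1    270   paid  desk      1080
2    265   paid  book      1060
mean of column 'price_x4' → 1080.0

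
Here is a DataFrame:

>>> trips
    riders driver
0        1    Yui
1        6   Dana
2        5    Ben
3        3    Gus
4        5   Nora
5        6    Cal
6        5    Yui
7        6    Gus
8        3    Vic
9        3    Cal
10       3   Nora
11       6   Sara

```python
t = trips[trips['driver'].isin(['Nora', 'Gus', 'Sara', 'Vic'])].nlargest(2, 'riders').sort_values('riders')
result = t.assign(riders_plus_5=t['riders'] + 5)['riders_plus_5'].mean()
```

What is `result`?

filter rows where driver in ['Nora', 'Gus', 'Sara', 'Vic']:
    riders driver
3        3    Gus
4        5   Nora
7        6    Gus
8        3    Vic
10       3   Nora
11       6   Sara
take 2 rows with largest riders:
    riders driver
7        6    Gus
11       6   Sara
sort by riders:
    riders driver
7        6    Gus
11       6   Sara
add column riders_plus_5 = t['riders'] + 5:
    riders driver  riders_plus_5
7        6    Gus             11
11       6   Sara             11
Hence 11.0.

11.0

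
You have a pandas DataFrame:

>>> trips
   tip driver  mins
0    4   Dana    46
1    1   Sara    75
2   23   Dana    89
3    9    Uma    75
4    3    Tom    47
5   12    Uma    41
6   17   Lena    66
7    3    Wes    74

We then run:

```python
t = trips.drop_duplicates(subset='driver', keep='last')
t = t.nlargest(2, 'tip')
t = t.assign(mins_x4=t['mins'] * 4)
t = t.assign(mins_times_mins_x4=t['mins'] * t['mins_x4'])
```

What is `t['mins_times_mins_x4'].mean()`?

drop duplicate driver (keep=last):
   tip driver  mins
1    1   Sara    75
2   23   Dana    89
4    3    Tom    47
5   12    Uma    41
6   17   Lena    66
7    3    Wes    74
take 2 rows with largest tip:
   tip driver  mins
2   23   Dana    89
6   17   Lena    66
add column mins_x4 = t['mins'] * 4:
   tip driver  mins  mins_x4
2   23   Dana    89      356
6   17   Lena    66      264
add column mins_times_mins_x4 = t['mins'] * t['mins_x4']:
   tip driver  mins  mins_x4  mins_times_mins_x4
2   23   Dana    89      356               31684
6   17   Lena    66      264               17424
mean of column 'mins_times_mins_x4' → 24554.0

24554.0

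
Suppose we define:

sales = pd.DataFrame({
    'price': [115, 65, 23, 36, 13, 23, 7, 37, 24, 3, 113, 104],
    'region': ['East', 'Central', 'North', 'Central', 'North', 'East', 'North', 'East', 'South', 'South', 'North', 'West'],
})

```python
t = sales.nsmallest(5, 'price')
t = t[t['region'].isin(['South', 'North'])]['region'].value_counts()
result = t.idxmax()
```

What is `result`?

North

take 5 rows with smallest price:
   price region
9      3  South
6      7  North
4     13  North
2     23  North
5     23   East
filter rows where region in ['South', 'North']:
   price region
9      3  South
6      7  North
4     13  North
2     23  North
value_counts of region:
region
North    3
South    1
Name: count, dtype: int64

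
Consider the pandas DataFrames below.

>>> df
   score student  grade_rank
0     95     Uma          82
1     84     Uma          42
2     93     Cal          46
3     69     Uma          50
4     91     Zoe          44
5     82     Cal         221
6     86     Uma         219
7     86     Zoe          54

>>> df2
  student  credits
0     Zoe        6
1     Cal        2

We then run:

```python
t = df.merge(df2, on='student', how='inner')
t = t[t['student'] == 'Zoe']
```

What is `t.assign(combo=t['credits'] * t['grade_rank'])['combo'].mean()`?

294.0

merge on 'student' (how='inner') → 4 rows:
   score student  grade_rank  credits
0     93     Cal          46        2
1     91     Zoe          44        6
2     82     Cal         221        2
3     86     Zoe          54        6
filter rows where student == 'Zoe':
   score student  grade_rank  credits
1     91     Zoe          44        6
3     86     Zoe          54        6
add column combo = t['credits'] * t['grade_rank']:
   score student  grade_rank  credits  combo
1     91     Zoe          44        6    264
3     86     Zoe          54        6    324
Hence 294.0.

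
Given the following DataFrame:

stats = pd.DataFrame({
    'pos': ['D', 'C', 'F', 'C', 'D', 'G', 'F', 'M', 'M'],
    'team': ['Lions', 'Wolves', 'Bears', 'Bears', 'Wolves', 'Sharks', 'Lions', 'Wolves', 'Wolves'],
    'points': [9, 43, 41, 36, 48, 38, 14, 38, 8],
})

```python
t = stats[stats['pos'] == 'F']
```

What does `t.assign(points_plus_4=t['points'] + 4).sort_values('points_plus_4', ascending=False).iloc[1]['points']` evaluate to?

14

filter rows where pos == 'F':
  pos   team  points
2   F  Bears      41
6   F  Lions      14
add column points_plus_4 = t['points'] + 4:
  pos   team  points  points_plus_4
2   F  Bears      41             45
6   F  Lions      14             18
sort by points_plus_4 descending:
  pos   team  points  points_plus_4
2   F  Bears      41             45
6   F  Lions      14             18
Reading off the value at position 1, column 'points', we get 14.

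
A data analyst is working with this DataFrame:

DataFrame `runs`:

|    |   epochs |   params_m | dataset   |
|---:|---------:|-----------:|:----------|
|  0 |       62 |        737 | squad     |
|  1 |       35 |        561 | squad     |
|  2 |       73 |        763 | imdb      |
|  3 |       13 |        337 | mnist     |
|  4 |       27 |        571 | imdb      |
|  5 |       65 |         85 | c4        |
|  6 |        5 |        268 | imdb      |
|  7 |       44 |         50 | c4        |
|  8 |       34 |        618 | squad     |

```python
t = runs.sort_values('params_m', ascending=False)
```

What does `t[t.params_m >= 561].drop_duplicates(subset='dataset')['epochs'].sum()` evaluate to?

sort by params_m descending:
   epochs  params_m dataset
2      73       763    imdb
0      62       737   squad
8      34       618   squad
4      27       571    imdb
1      35       561   squad
3      13       337   mnist
6       5       268    imdb
5      65        85      c4
7      44        50      c4
filter rows where params_m >= 561:
   epochs  params_m dataset
2      73       763    imdb
0      62       737   squad
8      34       618   squad
4      27       571    imdb
1      35       561   squad
drop duplicate dataset (keep=first):
   epochs  params_m dataset
2      73       763    imdb
0      62       737   squad
Reading off the sum of column 'epochs', we get 135.

135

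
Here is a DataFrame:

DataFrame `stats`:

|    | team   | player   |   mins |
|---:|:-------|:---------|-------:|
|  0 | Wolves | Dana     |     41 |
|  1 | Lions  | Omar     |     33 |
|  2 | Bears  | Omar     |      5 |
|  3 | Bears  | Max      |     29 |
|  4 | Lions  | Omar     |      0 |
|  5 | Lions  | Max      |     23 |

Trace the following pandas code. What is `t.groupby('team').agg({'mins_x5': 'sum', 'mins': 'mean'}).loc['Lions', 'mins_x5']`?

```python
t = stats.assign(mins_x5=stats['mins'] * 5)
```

280

add column mins_x5 = stats['mins'] * 5:
     team player  mins  mins_x5
0  Wolves   Dana    41      205
1   Lions   Omar    33      165
2   Bears   Omar     5       25
3   Bears    Max    29      145
4   Lions   Omar     0        0
5   Lions    Max    23      115
group by team: sum(mins_x5), mean(mins):
        mins_x5       mins
team                      
Bears       170  17.000000
Lions       280  18.666667
Wolves      205  41.000000
The value at row 'Lions', column 'mins_x5' is 280.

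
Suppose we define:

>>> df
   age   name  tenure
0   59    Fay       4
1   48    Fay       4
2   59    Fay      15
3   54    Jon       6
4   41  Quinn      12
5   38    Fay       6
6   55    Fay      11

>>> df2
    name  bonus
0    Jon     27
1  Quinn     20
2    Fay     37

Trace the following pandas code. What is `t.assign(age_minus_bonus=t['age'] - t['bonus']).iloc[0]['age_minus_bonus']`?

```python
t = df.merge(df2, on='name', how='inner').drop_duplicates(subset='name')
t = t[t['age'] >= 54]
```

22

merge on 'name' (how='inner') → 7 rows:
   age   name  tenure  bonus
0   59    Fay       4     37
1   48    Fay       4     37
2   59    Fay      15     37
3   54    Jon       6     27
4   41  Quinn      12     20
5   38    Fay       6     37
6   55    Fay      11     37
drop duplicate name (keep=first):
   age   name  tenure  bonus
0   59    Fay       4     37
3   54    Jon       6     27
4   41  Quinn      12     20
filter rows where age >= 54:
   age name  tenure  bonus
0   59  Fay       4     37
3   54  Jon       6     27
add column age_minus_bonus = t['age'] - t['bonus']:
   age name  tenure  bonus  age_minus_bonus
0   59  Fay       4     37               22
3   54  Jon       6     27               27
Hence 22.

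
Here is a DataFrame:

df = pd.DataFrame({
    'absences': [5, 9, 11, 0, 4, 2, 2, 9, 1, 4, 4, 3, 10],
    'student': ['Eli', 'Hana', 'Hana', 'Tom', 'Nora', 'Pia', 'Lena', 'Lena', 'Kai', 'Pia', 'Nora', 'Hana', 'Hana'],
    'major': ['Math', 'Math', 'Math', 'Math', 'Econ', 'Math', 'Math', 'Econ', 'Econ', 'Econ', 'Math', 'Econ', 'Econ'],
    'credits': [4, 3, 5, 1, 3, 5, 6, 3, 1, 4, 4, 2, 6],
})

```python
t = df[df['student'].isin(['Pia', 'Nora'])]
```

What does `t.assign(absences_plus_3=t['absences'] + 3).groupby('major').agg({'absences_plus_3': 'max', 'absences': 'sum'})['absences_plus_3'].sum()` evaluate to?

14

filter rows where student in ['Pia', 'Nora']:
    absences student major  credits
4          4    Nora  Econ        3
5          2     Pia  Math        5
9          4     Pia  Econ        4
10         4    Nora  Math        4
add column absences_plus_3 = t['absences'] + 3:
    absences student major  credits  absences_plus_3
4          4    Nora  Econ        3                7
5          2     Pia  Math        5                5
9          4     Pia  Econ        4                7
10         4    Nora  Math        4                7
group by major: max(absences_plus_3), sum(absences):
       absences_plus_3  absences
major                           
Econ                 7         8
Math                 7         6
sum of column 'absences_plus_3' → 14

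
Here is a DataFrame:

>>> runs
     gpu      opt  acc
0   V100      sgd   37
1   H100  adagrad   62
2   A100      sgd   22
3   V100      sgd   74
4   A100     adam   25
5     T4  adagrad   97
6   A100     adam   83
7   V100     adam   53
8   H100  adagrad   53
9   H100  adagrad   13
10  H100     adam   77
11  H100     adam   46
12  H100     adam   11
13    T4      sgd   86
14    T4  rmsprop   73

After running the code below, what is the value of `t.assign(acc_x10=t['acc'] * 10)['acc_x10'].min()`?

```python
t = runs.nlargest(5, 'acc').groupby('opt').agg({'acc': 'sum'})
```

take 5 rows with largest acc:
     gpu      opt  acc
5     T4  adagrad   97
13    T4      sgd   86
6   A100     adam   83
10  H100     adam   77
3   V100      sgd   74
group by opt, sum of acc:
         acc
opt         
adagrad   97
adam     160
sgd      160
add column acc_x10 = t['acc'] * 10:
         acc  acc_x10
opt                  
adagrad   97      970
adam     160     1600
sgd      160     1600
Reading off the min of column 'acc_x10', we get 970.

970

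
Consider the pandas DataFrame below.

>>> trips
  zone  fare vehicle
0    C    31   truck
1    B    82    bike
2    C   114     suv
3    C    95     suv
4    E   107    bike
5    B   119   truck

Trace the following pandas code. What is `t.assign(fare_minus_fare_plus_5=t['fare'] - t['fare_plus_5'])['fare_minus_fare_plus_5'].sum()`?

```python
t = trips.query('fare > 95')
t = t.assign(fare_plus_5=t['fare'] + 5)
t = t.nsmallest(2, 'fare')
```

filter rows where fare > 95:
  zone  fare vehicle
2    C   114     suv
4    E   107    bike
5    B   119   truck
add column fare_plus_5 = t['fare'] + 5:
  zone  fare vehicle  fare_plus_5
2    C   114     suv          119
4    E   107    bike          112
5    B   119   truck          124
take 2 rows with smallest fare:
  zone  fare vehicle  fare_plus_5
4    E   107    bike          112
2    C   114     suv          119
add column fare_minus_fare_plus_5 = t['fare'] - t['fare_plus_5']:
  zone  fare vehicle  fare_plus_5  fare_minus_fare_plus_5
4    E   107    bike          112                      -5
2    C   114     suv          119                      -5
Taking the sum of column 'fare_minus_fare_plus_5' gives -10.

-10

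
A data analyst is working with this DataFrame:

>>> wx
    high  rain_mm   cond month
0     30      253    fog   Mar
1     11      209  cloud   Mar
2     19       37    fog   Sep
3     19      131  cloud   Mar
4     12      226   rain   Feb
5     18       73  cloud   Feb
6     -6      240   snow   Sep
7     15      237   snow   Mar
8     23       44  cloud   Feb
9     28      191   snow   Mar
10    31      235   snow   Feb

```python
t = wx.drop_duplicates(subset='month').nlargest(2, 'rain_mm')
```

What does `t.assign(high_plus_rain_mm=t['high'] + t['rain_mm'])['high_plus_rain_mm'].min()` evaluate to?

drop duplicate month (keep=first):
   high  rain_mm  cond month
0    30      253   fog   Mar
2    19       37   fog   Sep
4    12      226  rain   Feb
take 2 rows with largest rain_mm:
   high  rain_mm  cond month
0    30      253   fog   Mar
4    12      226  rain   Feb
add column high_plus_rain_mm = t['high'] + t['rain_mm']:
   high  rain_mm  cond month  high_plus_rain_mm
0    30      253   fog   Mar                283
4    12      226  rain   Feb                238
Finally, min of column 'high_plus_rain_mm' = 238.

238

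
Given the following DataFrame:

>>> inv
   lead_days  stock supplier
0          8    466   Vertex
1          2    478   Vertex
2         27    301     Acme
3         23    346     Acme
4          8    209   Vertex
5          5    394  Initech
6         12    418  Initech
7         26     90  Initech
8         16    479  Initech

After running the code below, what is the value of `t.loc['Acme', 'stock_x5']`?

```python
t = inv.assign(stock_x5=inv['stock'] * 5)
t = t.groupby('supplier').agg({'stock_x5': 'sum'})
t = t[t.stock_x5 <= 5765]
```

add column stock_x5 = inv['stock'] * 5:
   lead_days  stock supplier  stock_x5
0          8    466   Vertex      2330
1          2    478   Vertex      2390
2         27    301     Acme      1505
3         23    346     Acme      1730
4          8    209   Vertex      1045
5          5    394  Initech      1970
6         12    418  Initech      2090
7         26     90  Initech       450
8         16    479  Initech      2395
group by supplier, sum of stock_x5:
          stock_x5
supplier          
Acme          3235
Initech       6905
Vertex        5765
filter rows where stock_x5 <= 5765:
          stock_x5
supplier          
Acme          3235
Vertex        5765

3235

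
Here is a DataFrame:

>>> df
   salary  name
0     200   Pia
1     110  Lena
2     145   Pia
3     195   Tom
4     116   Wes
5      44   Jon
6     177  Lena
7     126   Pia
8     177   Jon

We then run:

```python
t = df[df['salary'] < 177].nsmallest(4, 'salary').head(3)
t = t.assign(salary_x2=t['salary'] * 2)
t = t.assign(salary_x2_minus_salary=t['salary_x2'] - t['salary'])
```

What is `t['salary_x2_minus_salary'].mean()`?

90.0

filter rows where salary < 177:
   salary  name
1     110  Lena
2     145   Pia
4     116   Wes
5      44   Jon
7     126   Pia
take 4 rows with smallest salary:
   salary  name
5      44   Jon
1     110  Lena
4     116   Wes
7     126   Pia
take first 3 rows:
   salary  name
5      44   Jon
1     110  Lena
4     116   Wes
add column salary_x2 = t['salary'] * 2:
   salary  name  salary_x2
5      44   Jon         88
1     110  Lena        220
4     116   Wes        232
add column salary_x2_minus_salary = t['salary_x2'] - t['salary']:
   salary  name  salary_x2  salary_x2_minus_salary
5      44   Jon         88                      44
1     110  Lena        220                     110
4     116   Wes        232                     116
Taking the mean of column 'salary_x2_minus_salary' gives 90.0.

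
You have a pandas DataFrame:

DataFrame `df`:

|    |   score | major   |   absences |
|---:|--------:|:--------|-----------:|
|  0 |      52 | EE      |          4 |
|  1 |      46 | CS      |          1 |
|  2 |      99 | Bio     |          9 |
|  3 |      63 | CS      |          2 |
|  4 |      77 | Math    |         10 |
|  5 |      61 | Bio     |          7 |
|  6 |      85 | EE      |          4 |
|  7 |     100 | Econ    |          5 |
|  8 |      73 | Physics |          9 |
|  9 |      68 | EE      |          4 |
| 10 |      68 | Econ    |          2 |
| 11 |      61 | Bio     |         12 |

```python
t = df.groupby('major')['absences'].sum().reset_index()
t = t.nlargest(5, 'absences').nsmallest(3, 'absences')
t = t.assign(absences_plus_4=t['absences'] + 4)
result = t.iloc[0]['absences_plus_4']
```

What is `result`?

11

group by major, sum of absences:
major
Bio        28
CS          3
EE         12
Econ        7
Math       10
Physics     9
Name: absences, dtype: int64
reset_index():
     major  absences
0      Bio        28
1       CS         3
2       EE        12
3     Econ         7
4     Math        10
5  Physics         9
take 5 rows with largest absences:
     major  absences
0      Bio        28
2       EE        12
4     Math        10
5  Physics         9
3     Econ         7
take 3 rows with smallest absences:
     major  absences
3     Econ         7
5  Physics         9
4     Math        10
add column absences_plus_4 = t['absences'] + 4:
     major  absences  absences_plus_4
3     Econ         7               11
5  Physics         9               13
4     Math        10               14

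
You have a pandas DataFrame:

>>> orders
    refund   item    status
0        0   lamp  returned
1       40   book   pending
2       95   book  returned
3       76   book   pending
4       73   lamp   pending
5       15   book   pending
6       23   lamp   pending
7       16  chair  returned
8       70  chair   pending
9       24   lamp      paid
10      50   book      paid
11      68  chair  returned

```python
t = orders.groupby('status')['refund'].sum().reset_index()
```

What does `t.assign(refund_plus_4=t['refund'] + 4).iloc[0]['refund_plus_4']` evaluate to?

group by status, sum of refund:
status
paid         74
pending     297
returned    179
Name: refund, dtype: int64
reset_index():
     status  refund
0      paid      74
1   pending     297
2  returned     179
add column refund_plus_4 = t['refund'] + 4:
     status  refund  refund_plus_4
0      paid      74             78
1   pending     297            301
2  returned     179            183
Taking the value at position 0, column 'refund_plus_4' gives 78.

78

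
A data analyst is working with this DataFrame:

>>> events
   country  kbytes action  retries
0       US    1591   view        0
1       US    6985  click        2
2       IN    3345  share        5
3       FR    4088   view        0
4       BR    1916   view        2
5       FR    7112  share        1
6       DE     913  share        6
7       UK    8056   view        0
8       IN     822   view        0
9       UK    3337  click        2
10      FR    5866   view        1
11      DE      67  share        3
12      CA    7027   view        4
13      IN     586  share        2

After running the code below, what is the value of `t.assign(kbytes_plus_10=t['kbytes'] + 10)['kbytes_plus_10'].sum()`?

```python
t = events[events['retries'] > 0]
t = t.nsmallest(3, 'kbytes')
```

filter rows where retries > 0:
   country  kbytes action  retries
1       US    6985  click        2
2       IN    3345  share        5
4       BR    1916   view        2
5       FR    7112  share        1
6       DE     913  share        6
9       UK    3337  click        2
10      FR    5866   view        1
11      DE      67  share        3
12      CA    7027   view        4
13      IN     586  share        2
take 3 rows with smallest kbytes:
   country  kbytes action  retries
11      DE      67  share        3
13      IN     586  share        2
6       DE     913  share        6
add column kbytes_plus_10 = t['kbytes'] + 10:
   country  kbytes action  retries  kbytes_plus_10
11      DE      67  share        3              77
13      IN     586  share        2             596
6       DE     913  share        6             923
Finally, sum of column 'kbytes_plus_10' = 1596.

1596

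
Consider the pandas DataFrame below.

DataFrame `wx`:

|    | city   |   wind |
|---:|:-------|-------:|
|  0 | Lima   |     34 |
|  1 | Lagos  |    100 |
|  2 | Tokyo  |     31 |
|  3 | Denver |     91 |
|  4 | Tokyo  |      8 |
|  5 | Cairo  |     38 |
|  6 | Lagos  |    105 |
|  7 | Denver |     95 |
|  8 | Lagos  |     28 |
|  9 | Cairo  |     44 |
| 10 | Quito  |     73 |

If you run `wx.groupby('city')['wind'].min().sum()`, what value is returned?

272

group by city, min of wind:
city
Cairo     38
Denver    91
Lagos     28
Lima      34
Quito     73
Tokyo      8
Name: wind, dtype: int64
Taking the sum of the resulting series gives 272.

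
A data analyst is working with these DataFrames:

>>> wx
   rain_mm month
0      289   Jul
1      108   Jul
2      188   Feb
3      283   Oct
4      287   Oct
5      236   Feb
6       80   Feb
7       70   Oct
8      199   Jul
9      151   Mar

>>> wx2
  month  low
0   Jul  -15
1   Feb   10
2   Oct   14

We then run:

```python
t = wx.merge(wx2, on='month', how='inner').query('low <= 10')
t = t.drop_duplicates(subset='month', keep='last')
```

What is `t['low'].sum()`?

-5

merge on 'month' (how='inner') → 9 rows:
   rain_mm month  low
0      289   Jul  -15
1      108   Jul  -15
2      188   Feb   10
3      283   Oct   14
4      287   Oct   14
5      236   Feb   10
6       80   Feb   10
7       70   Oct   14
8      199   Jul  -15
filter rows where low <= 10:
   rain_mm month  low
0      289   Jul  -15
1      108   Jul  -15
2      188   Feb   10
5      236   Feb   10
6       80   Feb   10
8      199   Jul  -15
drop duplicate month (keep=last):
   rain_mm month  low
6       80   Feb   10
8      199   Jul  -15
Then the sum of column 'low': -5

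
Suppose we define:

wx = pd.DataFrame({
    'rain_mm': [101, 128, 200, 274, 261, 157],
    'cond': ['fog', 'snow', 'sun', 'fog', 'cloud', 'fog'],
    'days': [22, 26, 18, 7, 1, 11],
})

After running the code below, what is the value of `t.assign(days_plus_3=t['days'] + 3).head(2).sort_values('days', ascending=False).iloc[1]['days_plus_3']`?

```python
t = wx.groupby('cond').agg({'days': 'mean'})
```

group by cond, mean of days:
            days
cond            
cloud   1.000000
fog    13.333333
snow   26.000000
sun    18.000000
add column days_plus_3 = t['days'] + 3:
            days  days_plus_3
cond                         
cloud   1.000000     4.000000
fog    13.333333    16.333333
snow   26.000000    29.000000
sun    18.000000    21.000000
take first 2 rows:
            days  days_plus_3
cond                         
cloud   1.000000     4.000000
fog    13.333333    16.333333
sort by days descending:
            days  days_plus_3
cond                         
fog    13.333333    16.333333
cloud   1.000000     4.000000
Finally, value at position 1, column 'days_plus_3' = 4.0.

4.0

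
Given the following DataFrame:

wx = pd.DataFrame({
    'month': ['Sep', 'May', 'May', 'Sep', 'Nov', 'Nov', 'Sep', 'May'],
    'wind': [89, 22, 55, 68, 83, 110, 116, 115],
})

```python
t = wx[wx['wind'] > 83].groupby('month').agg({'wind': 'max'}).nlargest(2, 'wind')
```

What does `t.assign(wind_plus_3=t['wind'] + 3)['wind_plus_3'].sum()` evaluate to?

filter rows where wind > 83:
  month  wind
0   Sep    89
5   Nov   110
6   Sep   116
7   May   115
group by month, max of wind:
       wind
month      
May     115
Nov     110
Sep     116
take 2 rows with largest wind:
       wind
month      
Sep     116
May     115
add column wind_plus_3 = t['wind'] + 3:
       wind  wind_plus_3
month                   
Sep     116          119
May     115          118
So sum() = 237.

237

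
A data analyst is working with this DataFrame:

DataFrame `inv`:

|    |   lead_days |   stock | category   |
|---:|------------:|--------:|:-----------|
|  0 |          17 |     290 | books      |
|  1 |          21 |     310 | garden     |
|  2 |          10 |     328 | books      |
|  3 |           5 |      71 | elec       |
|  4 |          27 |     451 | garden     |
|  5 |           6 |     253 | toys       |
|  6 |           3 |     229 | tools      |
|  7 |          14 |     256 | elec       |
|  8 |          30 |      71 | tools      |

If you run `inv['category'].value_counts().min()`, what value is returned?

1

value_counts of category:
category
books     2
garden    2
elec      2
tools     2
toys      1
Name: count, dtype: int64
So min() = 1.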